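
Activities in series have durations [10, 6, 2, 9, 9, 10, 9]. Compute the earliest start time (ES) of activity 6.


Activity 6 starts after activities 1 through 5 complete.
Predecessor durations: [10, 6, 2, 9, 9]
ES = 10 + 6 + 2 + 9 + 9 = 36

36


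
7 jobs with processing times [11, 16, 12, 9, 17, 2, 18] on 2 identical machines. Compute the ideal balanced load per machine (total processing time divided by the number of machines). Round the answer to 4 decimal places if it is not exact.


Total processing time = 11 + 16 + 12 + 9 + 17 + 2 + 18 = 85
Number of machines = 2
Ideal balanced load = 85 / 2 = 42.5

42.5


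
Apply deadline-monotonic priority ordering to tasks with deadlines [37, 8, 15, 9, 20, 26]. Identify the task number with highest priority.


Sort tasks by relative deadline (ascending):
  Task 2: deadline = 8
  Task 4: deadline = 9
  Task 3: deadline = 15
  Task 5: deadline = 20
  Task 6: deadline = 26
  Task 1: deadline = 37
Priority order (highest first): [2, 4, 3, 5, 6, 1]
Highest priority task = 2

2


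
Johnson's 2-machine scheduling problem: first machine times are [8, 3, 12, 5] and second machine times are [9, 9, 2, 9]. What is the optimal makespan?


Apply Johnson's rule:
  Group 1 (a <= b): [(2, 3, 9), (4, 5, 9), (1, 8, 9)]
  Group 2 (a > b): [(3, 12, 2)]
Optimal job order: [2, 4, 1, 3]
Schedule:
  Job 2: M1 done at 3, M2 done at 12
  Job 4: M1 done at 8, M2 done at 21
  Job 1: M1 done at 16, M2 done at 30
  Job 3: M1 done at 28, M2 done at 32
Makespan = 32

32


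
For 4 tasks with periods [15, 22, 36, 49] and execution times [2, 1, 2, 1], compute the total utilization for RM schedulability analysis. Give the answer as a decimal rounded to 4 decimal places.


Compute individual utilizations (exact fractions):
  Task 1: C/T = 2/15 (approx. 0.1333)
  Task 2: C/T = 1/22 (approx. 0.0455)
  Task 3: C/T = 2/36 = 1/18 (approx. 0.0556)
  Task 4: C/T = 1/49 (approx. 0.0204)
Total utilization U = 2/15 + 1/22 + 1/18 + 1/49 = 6179/24255
Rounded to 4 decimal places: U = 0.2548
RM (Liu & Layland) bound for 4 tasks = 0.756828; compare with U = 6179/24255 (approx. 0.254752)
U <= bound, so schedulable by RM sufficient condition.

0.2548


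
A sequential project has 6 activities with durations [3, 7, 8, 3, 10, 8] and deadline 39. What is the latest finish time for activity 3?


LF(activity 3) = deadline - sum of successor durations
Successors: activities 4 through 6 with durations [3, 10, 8]
Sum of successor durations = 21
LF = 39 - 21 = 18

18


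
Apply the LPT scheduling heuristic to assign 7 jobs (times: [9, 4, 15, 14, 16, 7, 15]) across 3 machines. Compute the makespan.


Sort jobs in decreasing order (LPT): [16, 15, 15, 14, 9, 7, 4]
Assign each job to the least loaded machine:
  Machine 1: jobs [16, 7, 4], load = 27
  Machine 2: jobs [15, 14], load = 29
  Machine 3: jobs [15, 9], load = 24
Makespan = max load = 29

29


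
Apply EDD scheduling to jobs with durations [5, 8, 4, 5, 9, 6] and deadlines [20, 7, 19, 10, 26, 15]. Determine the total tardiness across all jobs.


Sort by due date (EDD order): [(8, 7), (5, 10), (6, 15), (4, 19), (5, 20), (9, 26)]
Compute completion times and tardiness:
  Job 1: p=8, d=7, C=8, tardiness=max(0,8-7)=1
  Job 2: p=5, d=10, C=13, tardiness=max(0,13-10)=3
  Job 3: p=6, d=15, C=19, tardiness=max(0,19-15)=4
  Job 4: p=4, d=19, C=23, tardiness=max(0,23-19)=4
  Job 5: p=5, d=20, C=28, tardiness=max(0,28-20)=8
  Job 6: p=9, d=26, C=37, tardiness=max(0,37-26)=11
Total tardiness = 31

31


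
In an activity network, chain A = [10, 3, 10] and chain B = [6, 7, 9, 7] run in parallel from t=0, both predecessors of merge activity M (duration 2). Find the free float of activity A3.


ES(A3) = sum of predecessors on chain A = 13
EF(A3) = ES + duration = 13 + 10 = 23
Successor of A3 is M. ES(M) = max(sum(A), sum(B)) = max(23, 29) = 29
Free float = ES(successor) - EF(current) = 29 - 23 = 6

6


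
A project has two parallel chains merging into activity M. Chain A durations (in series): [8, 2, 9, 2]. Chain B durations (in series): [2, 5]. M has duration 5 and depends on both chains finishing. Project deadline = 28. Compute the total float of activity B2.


Forward pass: ES(B2) = sum of predecessors on chain B = 2
EF = ES + duration = 2 + 5 = 7
Backward pass: LF(M) = deadline = 28; LS(M) = 28 - 5 = 23
LF(B2) = LS(M) - sum(successors on chain B) = 23 - 0 = 23
LS = LF - duration = 23 - 5 = 18
Total float = LS - ES = 18 - 2 = 16

16


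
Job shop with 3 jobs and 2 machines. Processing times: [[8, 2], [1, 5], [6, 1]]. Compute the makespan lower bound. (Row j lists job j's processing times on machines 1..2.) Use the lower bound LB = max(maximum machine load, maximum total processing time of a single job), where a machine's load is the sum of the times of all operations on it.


Machine loads:
  Machine 1: 8 + 1 + 6 = 15
  Machine 2: 2 + 5 + 1 = 8
Max machine load = 15
Job totals:
  Job 1: 10
  Job 2: 6
  Job 3: 7
Max job total = 10
Lower bound = max(15, 10) = 15

15


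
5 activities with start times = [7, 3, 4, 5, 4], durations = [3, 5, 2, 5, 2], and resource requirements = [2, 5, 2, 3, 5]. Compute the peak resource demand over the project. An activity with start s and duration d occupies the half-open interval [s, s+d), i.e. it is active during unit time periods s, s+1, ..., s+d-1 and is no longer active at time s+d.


Each activity i is active on [start_i, start_i + duration_i).
Compute total resource usage per time slot:
  t=0: active resources = [], total = 0
  t=1: active resources = [], total = 0
  t=2: active resources = [], total = 0
  t=3: active resources = [5], total = 5
  t=4: active resources = [5, 2, 5], total = 12
  t=5: active resources = [5, 2, 3, 5], total = 15
  t=6: active resources = [5, 3], total = 8
  t=7: active resources = [2, 5, 3], total = 10
  t=8: active resources = [2, 3], total = 5
  t=9: active resources = [2, 3], total = 5
Peak resource demand = 15

15


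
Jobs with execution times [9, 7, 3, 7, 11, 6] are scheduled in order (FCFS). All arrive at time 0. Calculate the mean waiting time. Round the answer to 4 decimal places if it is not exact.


FCFS order (as given): [9, 7, 3, 7, 11, 6]
Waiting times:
  Job 1: wait = 0
  Job 2: wait = 9
  Job 3: wait = 16
  Job 4: wait = 19
  Job 5: wait = 26
  Job 6: wait = 37
Sum of waiting times = 107
Average waiting time = 107/6 = 17.8333

17.8333


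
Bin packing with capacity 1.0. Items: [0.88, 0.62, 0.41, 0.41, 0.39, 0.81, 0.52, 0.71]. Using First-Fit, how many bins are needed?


Place items sequentially using First-Fit:
  Item 0.88 -> new Bin 1
  Item 0.62 -> new Bin 2
  Item 0.41 -> new Bin 3
  Item 0.41 -> Bin 3 (now 0.82)
  Item 0.39 -> new Bin 4
  Item 0.81 -> new Bin 5
  Item 0.52 -> Bin 4 (now 0.91)
  Item 0.71 -> new Bin 6
Total bins used = 6

6


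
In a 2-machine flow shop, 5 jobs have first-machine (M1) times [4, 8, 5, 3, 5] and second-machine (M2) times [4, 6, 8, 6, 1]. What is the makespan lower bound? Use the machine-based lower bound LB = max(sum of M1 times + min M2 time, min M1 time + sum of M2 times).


LB1 = sum(M1 times) + min(M2 times) = 25 + 1 = 26
LB2 = min(M1 times) + sum(M2 times) = 3 + 25 = 28
Lower bound = max(LB1, LB2) = max(26, 28) = 28

28


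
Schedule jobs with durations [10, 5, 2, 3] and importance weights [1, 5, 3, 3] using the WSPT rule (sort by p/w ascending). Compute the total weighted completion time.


Compute p/w ratios and sort ascending (WSPT): [(2, 3), (5, 5), (3, 3), (10, 1)]
Compute weighted completion times:
  Job (p=2,w=3): C=2, w*C=3*2=6
  Job (p=5,w=5): C=7, w*C=5*7=35
  Job (p=3,w=3): C=10, w*C=3*10=30
  Job (p=10,w=1): C=20, w*C=1*20=20
Total weighted completion time = 91

91


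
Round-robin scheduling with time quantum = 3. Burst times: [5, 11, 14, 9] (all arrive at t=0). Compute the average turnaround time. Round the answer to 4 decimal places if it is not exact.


Time quantum = 3
Execution trace:
  J1 runs 3 units, time = 3
  J2 runs 3 units, time = 6
  J3 runs 3 units, time = 9
  J4 runs 3 units, time = 12
  J1 runs 2 units, time = 14
  J2 runs 3 units, time = 17
  J3 runs 3 units, time = 20
  J4 runs 3 units, time = 23
  J2 runs 3 units, time = 26
  J3 runs 3 units, time = 29
  J4 runs 3 units, time = 32
  J2 runs 2 units, time = 34
  J3 runs 3 units, time = 37
  J3 runs 2 units, time = 39
Finish times: [14, 34, 39, 32]
Average turnaround = 119/4 = 29.75

29.75


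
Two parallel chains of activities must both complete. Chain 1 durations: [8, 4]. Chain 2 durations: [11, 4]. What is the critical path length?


Path A total = 8 + 4 = 12
Path B total = 11 + 4 = 15
Critical path = longest path = max(12, 15) = 15

15


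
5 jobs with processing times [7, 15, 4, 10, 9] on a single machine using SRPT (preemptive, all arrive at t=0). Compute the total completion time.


Since all jobs arrive at t=0, SRPT equals SPT ordering.
SPT order: [4, 7, 9, 10, 15]
Completion times:
  Job 1: p=4, C=4
  Job 2: p=7, C=11
  Job 3: p=9, C=20
  Job 4: p=10, C=30
  Job 5: p=15, C=45
Total completion time = 4 + 11 + 20 + 30 + 45 = 110

110


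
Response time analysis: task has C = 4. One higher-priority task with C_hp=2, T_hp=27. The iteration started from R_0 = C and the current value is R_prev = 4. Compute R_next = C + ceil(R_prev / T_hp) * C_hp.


R_next = C + ceil(R_prev / T_hp) * C_hp
ceil(4 / 27) = ceil(0.1481) = 1
Interference = 1 * 2 = 2
R_next = 4 + 2 = 6

6


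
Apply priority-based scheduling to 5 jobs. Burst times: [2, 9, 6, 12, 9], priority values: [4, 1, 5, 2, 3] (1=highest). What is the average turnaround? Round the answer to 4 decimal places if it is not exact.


Sort by priority (ascending = highest first):
Order: [(1, 9), (2, 12), (3, 9), (4, 2), (5, 6)]
Completion times:
  Priority 1, burst=9, C=9
  Priority 2, burst=12, C=21
  Priority 3, burst=9, C=30
  Priority 4, burst=2, C=32
  Priority 5, burst=6, C=38
Average turnaround = 130/5 = 26.0

26.0


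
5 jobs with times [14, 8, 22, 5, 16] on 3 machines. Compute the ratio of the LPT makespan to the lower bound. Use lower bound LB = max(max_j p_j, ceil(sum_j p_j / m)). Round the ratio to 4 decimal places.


LPT order: [22, 16, 14, 8, 5]
Machine loads after assignment: [22, 21, 22]
LPT makespan = 22
Lower bound = max(max_job, ceil(total/3)) = max(22, 22) = 22
Ratio = 22 / 22 = 1.0

1.0


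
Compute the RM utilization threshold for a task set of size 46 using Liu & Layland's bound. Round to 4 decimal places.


Compute 2^(1/46) = 1.0151825180
Subtract 1: 1.0151825180 - 1 = 0.0151825180
Multiply by n: 46 * 0.0151825180 = 0.6983958280
Round to 4 dp: 0.6984

0.6984


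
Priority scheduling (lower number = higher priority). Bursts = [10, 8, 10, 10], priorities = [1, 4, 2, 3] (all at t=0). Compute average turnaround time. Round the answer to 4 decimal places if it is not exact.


Sort by priority (ascending = highest first):
Order: [(1, 10), (2, 10), (3, 10), (4, 8)]
Completion times:
  Priority 1, burst=10, C=10
  Priority 2, burst=10, C=20
  Priority 3, burst=10, C=30
  Priority 4, burst=8, C=38
Average turnaround = 98/4 = 24.5

24.5


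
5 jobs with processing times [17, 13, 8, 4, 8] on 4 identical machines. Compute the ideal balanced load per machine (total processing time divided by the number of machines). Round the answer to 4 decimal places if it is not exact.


Total processing time = 17 + 13 + 8 + 4 + 8 = 50
Number of machines = 4
Ideal balanced load = 50 / 4 = 12.5

12.5


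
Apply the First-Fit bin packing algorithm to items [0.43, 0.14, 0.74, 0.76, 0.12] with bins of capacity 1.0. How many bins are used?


Place items sequentially using First-Fit:
  Item 0.43 -> new Bin 1
  Item 0.14 -> Bin 1 (now 0.57)
  Item 0.74 -> new Bin 2
  Item 0.76 -> new Bin 3
  Item 0.12 -> Bin 1 (now 0.69)
Total bins used = 3

3


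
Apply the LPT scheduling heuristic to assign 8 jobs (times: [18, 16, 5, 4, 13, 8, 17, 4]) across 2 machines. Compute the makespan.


Sort jobs in decreasing order (LPT): [18, 17, 16, 13, 8, 5, 4, 4]
Assign each job to the least loaded machine:
  Machine 1: jobs [18, 13, 8, 4], load = 43
  Machine 2: jobs [17, 16, 5, 4], load = 42
Makespan = max load = 43

43


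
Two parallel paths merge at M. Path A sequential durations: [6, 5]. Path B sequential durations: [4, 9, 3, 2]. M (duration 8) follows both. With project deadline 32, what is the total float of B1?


Forward pass: ES(B1) = sum of predecessors on chain B = 0
EF = ES + duration = 0 + 4 = 4
Backward pass: LF(M) = deadline = 32; LS(M) = 32 - 8 = 24
LF(B1) = LS(M) - sum(successors on chain B) = 24 - 14 = 10
LS = LF - duration = 10 - 4 = 6
Total float = LS - ES = 6 - 0 = 6

6


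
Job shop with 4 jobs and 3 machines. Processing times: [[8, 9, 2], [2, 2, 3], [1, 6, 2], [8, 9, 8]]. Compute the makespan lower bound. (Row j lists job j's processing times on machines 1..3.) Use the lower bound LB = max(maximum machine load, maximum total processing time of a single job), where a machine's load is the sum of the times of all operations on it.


Machine loads:
  Machine 1: 8 + 2 + 1 + 8 = 19
  Machine 2: 9 + 2 + 6 + 9 = 26
  Machine 3: 2 + 3 + 2 + 8 = 15
Max machine load = 26
Job totals:
  Job 1: 19
  Job 2: 7
  Job 3: 9
  Job 4: 25
Max job total = 25
Lower bound = max(26, 25) = 26

26


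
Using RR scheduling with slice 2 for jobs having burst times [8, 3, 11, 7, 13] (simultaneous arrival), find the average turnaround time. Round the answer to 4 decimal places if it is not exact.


Time quantum = 2
Execution trace:
  J1 runs 2 units, time = 2
  J2 runs 2 units, time = 4
  J3 runs 2 units, time = 6
  J4 runs 2 units, time = 8
  J5 runs 2 units, time = 10
  J1 runs 2 units, time = 12
  J2 runs 1 units, time = 13
  J3 runs 2 units, time = 15
  J4 runs 2 units, time = 17
  J5 runs 2 units, time = 19
  J1 runs 2 units, time = 21
  J3 runs 2 units, time = 23
  J4 runs 2 units, time = 25
  J5 runs 2 units, time = 27
  J1 runs 2 units, time = 29
  J3 runs 2 units, time = 31
  J4 runs 1 units, time = 32
  J5 runs 2 units, time = 34
  J3 runs 2 units, time = 36
  J5 runs 2 units, time = 38
  J3 runs 1 units, time = 39
  J5 runs 2 units, time = 41
  J5 runs 1 units, time = 42
Finish times: [29, 13, 39, 32, 42]
Average turnaround = 155/5 = 31.0

31.0


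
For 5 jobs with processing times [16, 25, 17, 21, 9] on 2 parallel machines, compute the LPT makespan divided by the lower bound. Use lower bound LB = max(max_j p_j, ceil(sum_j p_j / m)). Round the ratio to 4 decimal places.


LPT order: [25, 21, 17, 16, 9]
Machine loads after assignment: [41, 47]
LPT makespan = 47
Lower bound = max(max_job, ceil(total/2)) = max(25, 44) = 44
Ratio = 47 / 44 = 1.0682

1.0682


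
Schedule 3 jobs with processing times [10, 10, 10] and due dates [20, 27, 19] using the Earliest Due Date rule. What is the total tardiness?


Sort by due date (EDD order): [(10, 19), (10, 20), (10, 27)]
Compute completion times and tardiness:
  Job 1: p=10, d=19, C=10, tardiness=max(0,10-19)=0
  Job 2: p=10, d=20, C=20, tardiness=max(0,20-20)=0
  Job 3: p=10, d=27, C=30, tardiness=max(0,30-27)=3
Total tardiness = 3

3


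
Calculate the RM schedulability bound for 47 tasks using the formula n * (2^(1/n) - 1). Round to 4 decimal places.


Compute 2^(1/47) = 1.0148570979
Subtract 1: 1.0148570979 - 1 = 0.0148570979
Multiply by n: 47 * 0.0148570979 = 0.6982836013
Round to 4 dp: 0.6983

0.6983


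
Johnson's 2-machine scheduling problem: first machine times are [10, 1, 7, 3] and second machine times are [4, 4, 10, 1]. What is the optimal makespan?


Apply Johnson's rule:
  Group 1 (a <= b): [(2, 1, 4), (3, 7, 10)]
  Group 2 (a > b): [(1, 10, 4), (4, 3, 1)]
Optimal job order: [2, 3, 1, 4]
Schedule:
  Job 2: M1 done at 1, M2 done at 5
  Job 3: M1 done at 8, M2 done at 18
  Job 1: M1 done at 18, M2 done at 22
  Job 4: M1 done at 21, M2 done at 23
Makespan = 23

23


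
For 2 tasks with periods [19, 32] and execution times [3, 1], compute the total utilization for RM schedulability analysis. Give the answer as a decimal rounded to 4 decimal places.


Compute individual utilizations (exact fractions):
  Task 1: C/T = 3/19 (approx. 0.1579)
  Task 2: C/T = 1/32 (approx. 0.0313)
Total utilization U = 3/19 + 1/32 = 115/608
Rounded to 4 decimal places: U = 0.1891
RM (Liu & Layland) bound for 2 tasks = 0.828427; compare with U = 115/608 (approx. 0.189145)
U <= bound, so schedulable by RM sufficient condition.

0.1891


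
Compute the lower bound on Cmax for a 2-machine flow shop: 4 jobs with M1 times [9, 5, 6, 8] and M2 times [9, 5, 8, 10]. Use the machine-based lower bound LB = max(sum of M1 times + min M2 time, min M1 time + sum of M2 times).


LB1 = sum(M1 times) + min(M2 times) = 28 + 5 = 33
LB2 = min(M1 times) + sum(M2 times) = 5 + 32 = 37
Lower bound = max(LB1, LB2) = max(33, 37) = 37

37


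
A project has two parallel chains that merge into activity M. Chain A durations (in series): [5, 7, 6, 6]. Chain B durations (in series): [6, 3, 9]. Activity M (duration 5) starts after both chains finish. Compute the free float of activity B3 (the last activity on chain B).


ES(B3) = sum of predecessors on chain B = 9
EF(B3) = ES + duration = 9 + 9 = 18
Successor of B3 is M. ES(M) = max(sum(A), sum(B)) = max(24, 18) = 24
Free float = ES(successor) - EF(current) = 24 - 18 = 6

6


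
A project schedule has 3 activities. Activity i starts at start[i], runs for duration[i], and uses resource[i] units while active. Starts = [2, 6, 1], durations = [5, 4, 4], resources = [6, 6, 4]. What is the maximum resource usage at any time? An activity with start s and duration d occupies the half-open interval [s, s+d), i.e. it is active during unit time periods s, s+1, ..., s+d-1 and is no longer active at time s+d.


Each activity i is active on [start_i, start_i + duration_i).
Compute total resource usage per time slot:
  t=0: active resources = [], total = 0
  t=1: active resources = [4], total = 4
  t=2: active resources = [6, 4], total = 10
  t=3: active resources = [6, 4], total = 10
  t=4: active resources = [6, 4], total = 10
  t=5: active resources = [6], total = 6
  t=6: active resources = [6, 6], total = 12
  t=7: active resources = [6], total = 6
  t=8: active resources = [6], total = 6
  t=9: active resources = [6], total = 6
Peak resource demand = 12

12


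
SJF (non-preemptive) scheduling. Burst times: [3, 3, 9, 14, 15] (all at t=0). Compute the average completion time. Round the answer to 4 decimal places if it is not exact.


SJF order (ascending): [3, 3, 9, 14, 15]
Completion times:
  Job 1: burst=3, C=3
  Job 2: burst=3, C=6
  Job 3: burst=9, C=15
  Job 4: burst=14, C=29
  Job 5: burst=15, C=44
Average completion = 97/5 = 19.4

19.4


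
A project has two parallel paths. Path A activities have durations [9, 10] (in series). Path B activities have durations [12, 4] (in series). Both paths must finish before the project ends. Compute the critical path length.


Path A total = 9 + 10 = 19
Path B total = 12 + 4 = 16
Critical path = longest path = max(19, 16) = 19

19


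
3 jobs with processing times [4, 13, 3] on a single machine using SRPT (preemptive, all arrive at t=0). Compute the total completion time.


Since all jobs arrive at t=0, SRPT equals SPT ordering.
SPT order: [3, 4, 13]
Completion times:
  Job 1: p=3, C=3
  Job 2: p=4, C=7
  Job 3: p=13, C=20
Total completion time = 3 + 7 + 20 = 30

30


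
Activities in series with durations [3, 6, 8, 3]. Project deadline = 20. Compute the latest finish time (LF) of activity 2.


LF(activity 2) = deadline - sum of successor durations
Successors: activities 3 through 4 with durations [8, 3]
Sum of successor durations = 11
LF = 20 - 11 = 9

9


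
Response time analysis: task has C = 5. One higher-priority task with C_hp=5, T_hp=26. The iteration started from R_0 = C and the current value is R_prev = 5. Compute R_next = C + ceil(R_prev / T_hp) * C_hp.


R_next = C + ceil(R_prev / T_hp) * C_hp
ceil(5 / 26) = ceil(0.1923) = 1
Interference = 1 * 5 = 5
R_next = 5 + 5 = 10

10


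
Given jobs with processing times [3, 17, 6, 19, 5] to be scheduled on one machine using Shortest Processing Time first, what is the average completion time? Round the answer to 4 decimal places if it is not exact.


Sort jobs by processing time (SPT order): [3, 5, 6, 17, 19]
Compute completion times sequentially:
  Job 1: processing = 3, completes at 3
  Job 2: processing = 5, completes at 8
  Job 3: processing = 6, completes at 14
  Job 4: processing = 17, completes at 31
  Job 5: processing = 19, completes at 50
Sum of completion times = 106
Average completion time = 106/5 = 21.2

21.2


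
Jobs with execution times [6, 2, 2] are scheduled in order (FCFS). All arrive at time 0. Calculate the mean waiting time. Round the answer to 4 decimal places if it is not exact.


FCFS order (as given): [6, 2, 2]
Waiting times:
  Job 1: wait = 0
  Job 2: wait = 6
  Job 3: wait = 8
Sum of waiting times = 14
Average waiting time = 14/3 = 4.6667

4.6667


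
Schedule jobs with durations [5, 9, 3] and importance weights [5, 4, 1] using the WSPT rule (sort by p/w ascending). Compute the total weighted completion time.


Compute p/w ratios and sort ascending (WSPT): [(5, 5), (9, 4), (3, 1)]
Compute weighted completion times:
  Job (p=5,w=5): C=5, w*C=5*5=25
  Job (p=9,w=4): C=14, w*C=4*14=56
  Job (p=3,w=1): C=17, w*C=1*17=17
Total weighted completion time = 98

98


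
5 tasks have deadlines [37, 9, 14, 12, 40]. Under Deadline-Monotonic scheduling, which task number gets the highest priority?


Sort tasks by relative deadline (ascending):
  Task 2: deadline = 9
  Task 4: deadline = 12
  Task 3: deadline = 14
  Task 1: deadline = 37
  Task 5: deadline = 40
Priority order (highest first): [2, 4, 3, 1, 5]
Highest priority task = 2

2


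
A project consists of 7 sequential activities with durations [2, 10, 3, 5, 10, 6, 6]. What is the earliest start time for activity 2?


Activity 2 starts after activities 1 through 1 complete.
Predecessor durations: [2]
ES = 2 = 2

2


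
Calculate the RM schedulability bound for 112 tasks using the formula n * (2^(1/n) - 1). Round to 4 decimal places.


Compute 2^(1/112) = 1.0062080044
Subtract 1: 1.0062080044 - 1 = 0.0062080044
Multiply by n: 112 * 0.0062080044 = 0.6952964928
Round to 4 dp: 0.6953

0.6953


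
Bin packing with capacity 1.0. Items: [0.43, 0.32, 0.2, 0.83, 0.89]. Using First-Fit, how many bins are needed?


Place items sequentially using First-Fit:
  Item 0.43 -> new Bin 1
  Item 0.32 -> Bin 1 (now 0.75)
  Item 0.2 -> Bin 1 (now 0.95)
  Item 0.83 -> new Bin 2
  Item 0.89 -> new Bin 3
Total bins used = 3

3


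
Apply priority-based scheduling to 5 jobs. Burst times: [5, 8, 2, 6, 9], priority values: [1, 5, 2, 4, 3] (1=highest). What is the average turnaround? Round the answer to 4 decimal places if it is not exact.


Sort by priority (ascending = highest first):
Order: [(1, 5), (2, 2), (3, 9), (4, 6), (5, 8)]
Completion times:
  Priority 1, burst=5, C=5
  Priority 2, burst=2, C=7
  Priority 3, burst=9, C=16
  Priority 4, burst=6, C=22
  Priority 5, burst=8, C=30
Average turnaround = 80/5 = 16.0

16.0


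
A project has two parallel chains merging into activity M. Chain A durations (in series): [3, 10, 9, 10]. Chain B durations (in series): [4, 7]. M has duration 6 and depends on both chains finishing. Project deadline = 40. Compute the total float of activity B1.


Forward pass: ES(B1) = sum of predecessors on chain B = 0
EF = ES + duration = 0 + 4 = 4
Backward pass: LF(M) = deadline = 40; LS(M) = 40 - 6 = 34
LF(B1) = LS(M) - sum(successors on chain B) = 34 - 7 = 27
LS = LF - duration = 27 - 4 = 23
Total float = LS - ES = 23 - 0 = 23

23


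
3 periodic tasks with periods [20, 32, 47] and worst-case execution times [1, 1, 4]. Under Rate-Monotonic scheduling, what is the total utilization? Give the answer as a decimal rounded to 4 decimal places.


Compute individual utilizations (exact fractions):
  Task 1: C/T = 1/20 (approx. 0.05)
  Task 2: C/T = 1/32 (approx. 0.0313)
  Task 3: C/T = 4/47 (approx. 0.0851)
Total utilization U = 1/20 + 1/32 + 4/47 = 1251/7520
Rounded to 4 decimal places: U = 0.1664
RM (Liu & Layland) bound for 3 tasks = 0.779763; compare with U = 1251/7520 (approx. 0.166356)
U <= bound, so schedulable by RM sufficient condition.

0.1664


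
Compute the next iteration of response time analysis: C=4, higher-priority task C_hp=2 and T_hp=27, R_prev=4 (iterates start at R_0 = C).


R_next = C + ceil(R_prev / T_hp) * C_hp
ceil(4 / 27) = ceil(0.1481) = 1
Interference = 1 * 2 = 2
R_next = 4 + 2 = 6

6


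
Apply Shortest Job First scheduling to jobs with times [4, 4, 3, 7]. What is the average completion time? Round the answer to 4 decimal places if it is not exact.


SJF order (ascending): [3, 4, 4, 7]
Completion times:
  Job 1: burst=3, C=3
  Job 2: burst=4, C=7
  Job 3: burst=4, C=11
  Job 4: burst=7, C=18
Average completion = 39/4 = 9.75

9.75


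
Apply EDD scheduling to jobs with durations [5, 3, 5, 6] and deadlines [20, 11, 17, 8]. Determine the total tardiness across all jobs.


Sort by due date (EDD order): [(6, 8), (3, 11), (5, 17), (5, 20)]
Compute completion times and tardiness:
  Job 1: p=6, d=8, C=6, tardiness=max(0,6-8)=0
  Job 2: p=3, d=11, C=9, tardiness=max(0,9-11)=0
  Job 3: p=5, d=17, C=14, tardiness=max(0,14-17)=0
  Job 4: p=5, d=20, C=19, tardiness=max(0,19-20)=0
Total tardiness = 0

0


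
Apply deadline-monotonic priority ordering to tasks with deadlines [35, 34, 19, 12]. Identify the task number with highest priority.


Sort tasks by relative deadline (ascending):
  Task 4: deadline = 12
  Task 3: deadline = 19
  Task 2: deadline = 34
  Task 1: deadline = 35
Priority order (highest first): [4, 3, 2, 1]
Highest priority task = 4

4


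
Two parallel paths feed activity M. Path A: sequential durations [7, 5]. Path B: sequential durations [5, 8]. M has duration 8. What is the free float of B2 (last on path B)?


ES(B2) = sum of predecessors on chain B = 5
EF(B2) = ES + duration = 5 + 8 = 13
Successor of B2 is M. ES(M) = max(sum(A), sum(B)) = max(12, 13) = 13
Free float = ES(successor) - EF(current) = 13 - 13 = 0

0


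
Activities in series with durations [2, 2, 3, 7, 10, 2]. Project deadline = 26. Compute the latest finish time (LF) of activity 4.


LF(activity 4) = deadline - sum of successor durations
Successors: activities 5 through 6 with durations [10, 2]
Sum of successor durations = 12
LF = 26 - 12 = 14

14


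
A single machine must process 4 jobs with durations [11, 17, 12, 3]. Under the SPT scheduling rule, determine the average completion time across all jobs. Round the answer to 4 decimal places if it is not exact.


Sort jobs by processing time (SPT order): [3, 11, 12, 17]
Compute completion times sequentially:
  Job 1: processing = 3, completes at 3
  Job 2: processing = 11, completes at 14
  Job 3: processing = 12, completes at 26
  Job 4: processing = 17, completes at 43
Sum of completion times = 86
Average completion time = 86/4 = 21.5

21.5


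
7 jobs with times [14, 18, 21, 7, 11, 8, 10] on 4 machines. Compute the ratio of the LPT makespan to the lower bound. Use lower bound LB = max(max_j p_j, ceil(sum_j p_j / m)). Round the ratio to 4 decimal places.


LPT order: [21, 18, 14, 11, 10, 8, 7]
Machine loads after assignment: [21, 25, 22, 21]
LPT makespan = 25
Lower bound = max(max_job, ceil(total/4)) = max(21, 23) = 23
Ratio = 25 / 23 = 1.087

1.087


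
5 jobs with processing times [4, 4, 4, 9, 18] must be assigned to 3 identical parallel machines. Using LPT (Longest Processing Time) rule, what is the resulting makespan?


Sort jobs in decreasing order (LPT): [18, 9, 4, 4, 4]
Assign each job to the least loaded machine:
  Machine 1: jobs [18], load = 18
  Machine 2: jobs [9], load = 9
  Machine 3: jobs [4, 4, 4], load = 12
Makespan = max load = 18

18


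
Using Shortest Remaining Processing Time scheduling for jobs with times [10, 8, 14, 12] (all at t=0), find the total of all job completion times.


Since all jobs arrive at t=0, SRPT equals SPT ordering.
SPT order: [8, 10, 12, 14]
Completion times:
  Job 1: p=8, C=8
  Job 2: p=10, C=18
  Job 3: p=12, C=30
  Job 4: p=14, C=44
Total completion time = 8 + 18 + 30 + 44 = 100

100


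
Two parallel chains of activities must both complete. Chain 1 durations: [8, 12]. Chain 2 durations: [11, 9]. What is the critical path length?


Path A total = 8 + 12 = 20
Path B total = 11 + 9 = 20
Critical path = longest path = max(20, 20) = 20

20


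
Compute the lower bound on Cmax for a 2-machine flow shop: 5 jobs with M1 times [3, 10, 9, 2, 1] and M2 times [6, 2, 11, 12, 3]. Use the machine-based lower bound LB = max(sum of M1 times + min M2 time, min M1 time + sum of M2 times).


LB1 = sum(M1 times) + min(M2 times) = 25 + 2 = 27
LB2 = min(M1 times) + sum(M2 times) = 1 + 34 = 35
Lower bound = max(LB1, LB2) = max(27, 35) = 35

35


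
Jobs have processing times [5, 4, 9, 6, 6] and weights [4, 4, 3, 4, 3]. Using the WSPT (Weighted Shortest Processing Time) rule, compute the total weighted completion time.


Compute p/w ratios and sort ascending (WSPT): [(4, 4), (5, 4), (6, 4), (6, 3), (9, 3)]
Compute weighted completion times:
  Job (p=4,w=4): C=4, w*C=4*4=16
  Job (p=5,w=4): C=9, w*C=4*9=36
  Job (p=6,w=4): C=15, w*C=4*15=60
  Job (p=6,w=3): C=21, w*C=3*21=63
  Job (p=9,w=3): C=30, w*C=3*30=90
Total weighted completion time = 265

265


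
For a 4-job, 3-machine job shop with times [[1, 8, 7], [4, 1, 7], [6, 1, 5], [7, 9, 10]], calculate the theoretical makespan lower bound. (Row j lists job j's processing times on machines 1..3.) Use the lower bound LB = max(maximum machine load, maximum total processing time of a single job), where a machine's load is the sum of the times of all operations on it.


Machine loads:
  Machine 1: 1 + 4 + 6 + 7 = 18
  Machine 2: 8 + 1 + 1 + 9 = 19
  Machine 3: 7 + 7 + 5 + 10 = 29
Max machine load = 29
Job totals:
  Job 1: 16
  Job 2: 12
  Job 3: 12
  Job 4: 26
Max job total = 26
Lower bound = max(29, 26) = 29

29


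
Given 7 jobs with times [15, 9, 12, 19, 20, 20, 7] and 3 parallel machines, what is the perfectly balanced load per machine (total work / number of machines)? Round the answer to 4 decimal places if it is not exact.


Total processing time = 15 + 9 + 12 + 19 + 20 + 20 + 7 = 102
Number of machines = 3
Ideal balanced load = 102 / 3 = 34.0

34.0


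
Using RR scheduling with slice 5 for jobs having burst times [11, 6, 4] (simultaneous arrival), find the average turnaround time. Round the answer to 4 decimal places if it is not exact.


Time quantum = 5
Execution trace:
  J1 runs 5 units, time = 5
  J2 runs 5 units, time = 10
  J3 runs 4 units, time = 14
  J1 runs 5 units, time = 19
  J2 runs 1 units, time = 20
  J1 runs 1 units, time = 21
Finish times: [21, 20, 14]
Average turnaround = 55/3 = 18.3333

18.3333


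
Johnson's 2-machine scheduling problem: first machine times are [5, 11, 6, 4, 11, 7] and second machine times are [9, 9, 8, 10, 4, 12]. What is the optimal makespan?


Apply Johnson's rule:
  Group 1 (a <= b): [(4, 4, 10), (1, 5, 9), (3, 6, 8), (6, 7, 12)]
  Group 2 (a > b): [(2, 11, 9), (5, 11, 4)]
Optimal job order: [4, 1, 3, 6, 2, 5]
Schedule:
  Job 4: M1 done at 4, M2 done at 14
  Job 1: M1 done at 9, M2 done at 23
  Job 3: M1 done at 15, M2 done at 31
  Job 6: M1 done at 22, M2 done at 43
  Job 2: M1 done at 33, M2 done at 52
  Job 5: M1 done at 44, M2 done at 56
Makespan = 56

56


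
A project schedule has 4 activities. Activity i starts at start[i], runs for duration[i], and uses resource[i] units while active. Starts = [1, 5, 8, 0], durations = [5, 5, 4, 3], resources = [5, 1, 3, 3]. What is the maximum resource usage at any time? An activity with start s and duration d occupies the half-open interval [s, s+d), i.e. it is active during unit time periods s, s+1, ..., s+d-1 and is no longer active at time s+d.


Each activity i is active on [start_i, start_i + duration_i).
Compute total resource usage per time slot:
  t=0: active resources = [3], total = 3
  t=1: active resources = [5, 3], total = 8
  t=2: active resources = [5, 3], total = 8
  t=3: active resources = [5], total = 5
  t=4: active resources = [5], total = 5
  t=5: active resources = [5, 1], total = 6
  t=6: active resources = [1], total = 1
  t=7: active resources = [1], total = 1
  t=8: active resources = [1, 3], total = 4
  t=9: active resources = [1, 3], total = 4
  t=10: active resources = [3], total = 3
  t=11: active resources = [3], total = 3
Peak resource demand = 8

8


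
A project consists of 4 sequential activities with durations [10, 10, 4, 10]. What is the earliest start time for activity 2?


Activity 2 starts after activities 1 through 1 complete.
Predecessor durations: [10]
ES = 10 = 10

10


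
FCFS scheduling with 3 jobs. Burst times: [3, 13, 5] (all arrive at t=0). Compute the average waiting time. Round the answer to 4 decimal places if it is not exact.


FCFS order (as given): [3, 13, 5]
Waiting times:
  Job 1: wait = 0
  Job 2: wait = 3
  Job 3: wait = 16
Sum of waiting times = 19
Average waiting time = 19/3 = 6.3333

6.3333


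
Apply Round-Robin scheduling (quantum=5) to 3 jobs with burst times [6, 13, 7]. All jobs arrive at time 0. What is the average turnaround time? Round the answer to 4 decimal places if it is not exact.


Time quantum = 5
Execution trace:
  J1 runs 5 units, time = 5
  J2 runs 5 units, time = 10
  J3 runs 5 units, time = 15
  J1 runs 1 units, time = 16
  J2 runs 5 units, time = 21
  J3 runs 2 units, time = 23
  J2 runs 3 units, time = 26
Finish times: [16, 26, 23]
Average turnaround = 65/3 = 21.6667

21.6667


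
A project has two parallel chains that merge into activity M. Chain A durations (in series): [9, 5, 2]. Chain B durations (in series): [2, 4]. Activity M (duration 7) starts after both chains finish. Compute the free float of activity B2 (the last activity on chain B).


ES(B2) = sum of predecessors on chain B = 2
EF(B2) = ES + duration = 2 + 4 = 6
Successor of B2 is M. ES(M) = max(sum(A), sum(B)) = max(16, 6) = 16
Free float = ES(successor) - EF(current) = 16 - 6 = 10

10


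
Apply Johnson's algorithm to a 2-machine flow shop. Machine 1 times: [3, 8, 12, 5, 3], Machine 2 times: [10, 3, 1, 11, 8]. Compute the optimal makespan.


Apply Johnson's rule:
  Group 1 (a <= b): [(1, 3, 10), (5, 3, 8), (4, 5, 11)]
  Group 2 (a > b): [(2, 8, 3), (3, 12, 1)]
Optimal job order: [1, 5, 4, 2, 3]
Schedule:
  Job 1: M1 done at 3, M2 done at 13
  Job 5: M1 done at 6, M2 done at 21
  Job 4: M1 done at 11, M2 done at 32
  Job 2: M1 done at 19, M2 done at 35
  Job 3: M1 done at 31, M2 done at 36
Makespan = 36

36


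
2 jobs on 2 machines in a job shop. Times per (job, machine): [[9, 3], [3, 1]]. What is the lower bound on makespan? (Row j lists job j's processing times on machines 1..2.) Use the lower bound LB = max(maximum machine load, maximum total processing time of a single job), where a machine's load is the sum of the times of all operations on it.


Machine loads:
  Machine 1: 9 + 3 = 12
  Machine 2: 3 + 1 = 4
Max machine load = 12
Job totals:
  Job 1: 12
  Job 2: 4
Max job total = 12
Lower bound = max(12, 12) = 12

12


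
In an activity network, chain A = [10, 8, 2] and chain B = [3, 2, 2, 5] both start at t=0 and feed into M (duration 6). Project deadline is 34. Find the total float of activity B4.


Forward pass: ES(B4) = sum of predecessors on chain B = 7
EF = ES + duration = 7 + 5 = 12
Backward pass: LF(M) = deadline = 34; LS(M) = 34 - 6 = 28
LF(B4) = LS(M) - sum(successors on chain B) = 28 - 0 = 28
LS = LF - duration = 28 - 5 = 23
Total float = LS - ES = 23 - 7 = 16

16


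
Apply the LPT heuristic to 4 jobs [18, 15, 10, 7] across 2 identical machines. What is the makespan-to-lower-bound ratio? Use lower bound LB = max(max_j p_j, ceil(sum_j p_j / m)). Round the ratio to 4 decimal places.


LPT order: [18, 15, 10, 7]
Machine loads after assignment: [25, 25]
LPT makespan = 25
Lower bound = max(max_job, ceil(total/2)) = max(18, 25) = 25
Ratio = 25 / 25 = 1.0

1.0


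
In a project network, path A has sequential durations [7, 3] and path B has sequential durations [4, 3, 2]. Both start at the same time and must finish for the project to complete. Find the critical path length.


Path A total = 7 + 3 = 10
Path B total = 4 + 3 + 2 = 9
Critical path = longest path = max(10, 9) = 10

10


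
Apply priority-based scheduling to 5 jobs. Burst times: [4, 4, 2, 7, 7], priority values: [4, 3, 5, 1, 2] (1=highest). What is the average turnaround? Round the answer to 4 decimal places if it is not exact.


Sort by priority (ascending = highest first):
Order: [(1, 7), (2, 7), (3, 4), (4, 4), (5, 2)]
Completion times:
  Priority 1, burst=7, C=7
  Priority 2, burst=7, C=14
  Priority 3, burst=4, C=18
  Priority 4, burst=4, C=22
  Priority 5, burst=2, C=24
Average turnaround = 85/5 = 17.0

17.0


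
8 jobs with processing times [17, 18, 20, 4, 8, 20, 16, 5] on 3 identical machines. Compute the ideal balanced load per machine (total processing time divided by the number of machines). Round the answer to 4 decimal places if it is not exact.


Total processing time = 17 + 18 + 20 + 4 + 8 + 20 + 16 + 5 = 108
Number of machines = 3
Ideal balanced load = 108 / 3 = 36.0

36.0


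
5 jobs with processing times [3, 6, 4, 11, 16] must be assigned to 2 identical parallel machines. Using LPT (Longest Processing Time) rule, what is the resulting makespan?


Sort jobs in decreasing order (LPT): [16, 11, 6, 4, 3]
Assign each job to the least loaded machine:
  Machine 1: jobs [16, 4], load = 20
  Machine 2: jobs [11, 6, 3], load = 20
Makespan = max load = 20

20


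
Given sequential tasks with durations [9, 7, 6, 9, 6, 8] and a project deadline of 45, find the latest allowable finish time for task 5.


LF(activity 5) = deadline - sum of successor durations
Successors: activities 6 through 6 with durations [8]
Sum of successor durations = 8
LF = 45 - 8 = 37

37


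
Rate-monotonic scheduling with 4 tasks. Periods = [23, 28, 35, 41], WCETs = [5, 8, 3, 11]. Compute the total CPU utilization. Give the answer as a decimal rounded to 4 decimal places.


Compute individual utilizations (exact fractions):
  Task 1: C/T = 5/23 (approx. 0.2174)
  Task 2: C/T = 8/28 = 2/7 (approx. 0.2857)
  Task 3: C/T = 3/35 (approx. 0.0857)
  Task 4: C/T = 11/41 (approx. 0.2683)
Total utilization U = 5/23 + 2/7 + 3/35 + 11/41 = 28289/33005
Rounded to 4 decimal places: U = 0.8571
RM (Liu & Layland) bound for 4 tasks = 0.756828; compare with U = 28289/33005 (approx. 0.857113)
bound < U <= 1, so the RM sufficient condition is not met (inconclusive; an exact test such as response-time analysis is needed).

0.8571


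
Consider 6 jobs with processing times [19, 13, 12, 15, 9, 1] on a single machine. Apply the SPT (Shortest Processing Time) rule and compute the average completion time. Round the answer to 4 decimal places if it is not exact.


Sort jobs by processing time (SPT order): [1, 9, 12, 13, 15, 19]
Compute completion times sequentially:
  Job 1: processing = 1, completes at 1
  Job 2: processing = 9, completes at 10
  Job 3: processing = 12, completes at 22
  Job 4: processing = 13, completes at 35
  Job 5: processing = 15, completes at 50
  Job 6: processing = 19, completes at 69
Sum of completion times = 187
Average completion time = 187/6 = 31.1667

31.1667


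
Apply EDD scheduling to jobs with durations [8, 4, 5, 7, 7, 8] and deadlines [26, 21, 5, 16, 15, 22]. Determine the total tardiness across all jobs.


Sort by due date (EDD order): [(5, 5), (7, 15), (7, 16), (4, 21), (8, 22), (8, 26)]
Compute completion times and tardiness:
  Job 1: p=5, d=5, C=5, tardiness=max(0,5-5)=0
  Job 2: p=7, d=15, C=12, tardiness=max(0,12-15)=0
  Job 3: p=7, d=16, C=19, tardiness=max(0,19-16)=3
  Job 4: p=4, d=21, C=23, tardiness=max(0,23-21)=2
  Job 5: p=8, d=22, C=31, tardiness=max(0,31-22)=9
  Job 6: p=8, d=26, C=39, tardiness=max(0,39-26)=13
Total tardiness = 27

27


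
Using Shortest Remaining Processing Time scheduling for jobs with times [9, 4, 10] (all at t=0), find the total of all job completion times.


Since all jobs arrive at t=0, SRPT equals SPT ordering.
SPT order: [4, 9, 10]
Completion times:
  Job 1: p=4, C=4
  Job 2: p=9, C=13
  Job 3: p=10, C=23
Total completion time = 4 + 13 + 23 = 40

40
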